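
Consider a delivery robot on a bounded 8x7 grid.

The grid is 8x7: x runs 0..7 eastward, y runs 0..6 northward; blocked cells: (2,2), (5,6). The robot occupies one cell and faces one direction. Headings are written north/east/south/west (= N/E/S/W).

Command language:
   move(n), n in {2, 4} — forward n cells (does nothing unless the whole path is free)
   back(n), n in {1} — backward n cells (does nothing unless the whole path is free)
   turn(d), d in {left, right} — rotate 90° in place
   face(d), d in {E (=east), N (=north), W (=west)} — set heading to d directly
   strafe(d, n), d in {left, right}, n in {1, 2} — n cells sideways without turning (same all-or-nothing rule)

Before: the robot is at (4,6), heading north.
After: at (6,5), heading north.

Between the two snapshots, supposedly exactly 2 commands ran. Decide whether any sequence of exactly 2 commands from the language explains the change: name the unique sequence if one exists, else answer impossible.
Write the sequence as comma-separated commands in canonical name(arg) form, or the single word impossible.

key: still facing N at the end — nothing in the sequence rotates
initial: at (4,6), heading north
step 1 (back(1)): at (4,5), heading north
step 2 (strafe(right, 2)): at (6,5), heading north
uniquely the one of 144 2-step routes that fits.

back(1), strafe(right, 2)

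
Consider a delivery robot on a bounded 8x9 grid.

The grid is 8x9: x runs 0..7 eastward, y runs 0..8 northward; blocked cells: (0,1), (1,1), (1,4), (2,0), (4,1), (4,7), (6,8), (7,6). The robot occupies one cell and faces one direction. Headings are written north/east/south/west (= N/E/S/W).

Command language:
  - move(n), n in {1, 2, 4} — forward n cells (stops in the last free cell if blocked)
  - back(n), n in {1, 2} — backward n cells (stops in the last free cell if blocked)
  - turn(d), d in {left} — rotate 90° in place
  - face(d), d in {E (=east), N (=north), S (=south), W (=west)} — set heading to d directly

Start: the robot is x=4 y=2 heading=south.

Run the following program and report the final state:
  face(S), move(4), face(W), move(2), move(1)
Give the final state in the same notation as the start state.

x=1 y=2 heading=west

start: x=4 y=2 heading=south
step 1 (face(S)): x=4 y=2 heading=south
step 2 (move(4)): x=4 y=2 heading=south
step 3 (face(W)): x=4 y=2 heading=west
step 4 (move(2)): x=2 y=2 heading=west
step 5 (move(1)): x=1 y=2 heading=west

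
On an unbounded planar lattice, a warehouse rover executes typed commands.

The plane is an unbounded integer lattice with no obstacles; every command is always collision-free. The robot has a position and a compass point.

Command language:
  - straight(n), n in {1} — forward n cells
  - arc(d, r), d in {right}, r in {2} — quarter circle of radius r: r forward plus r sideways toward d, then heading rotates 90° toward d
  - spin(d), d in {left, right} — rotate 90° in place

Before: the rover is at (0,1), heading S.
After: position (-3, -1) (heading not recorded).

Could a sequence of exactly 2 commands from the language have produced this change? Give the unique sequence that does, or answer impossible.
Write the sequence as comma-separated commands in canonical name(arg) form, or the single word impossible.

key: running straight(1) before arc(right, 2) would end elsewhere — order is forced
t0: at (0,1), heading S
t=1 arc(right, 2) ⇒ at (-2,-1), heading W
t=2 straight(1) ⇒ at (-3,-1), heading W
no rival 2-sequence matches.

arc(right, 2), straight(1)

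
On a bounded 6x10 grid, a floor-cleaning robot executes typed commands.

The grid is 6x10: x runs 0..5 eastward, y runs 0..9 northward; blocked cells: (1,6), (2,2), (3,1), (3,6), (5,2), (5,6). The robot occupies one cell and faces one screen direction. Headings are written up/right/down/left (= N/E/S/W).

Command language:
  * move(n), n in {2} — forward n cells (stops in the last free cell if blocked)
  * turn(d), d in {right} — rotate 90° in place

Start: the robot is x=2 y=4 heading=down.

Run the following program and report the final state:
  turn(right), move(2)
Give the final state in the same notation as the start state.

start: x=2 y=4 heading=down
step 1 (turn(right)): x=2 y=4 heading=left
step 2 (move(2)): x=0 y=4 heading=left

x=0 y=4 heading=left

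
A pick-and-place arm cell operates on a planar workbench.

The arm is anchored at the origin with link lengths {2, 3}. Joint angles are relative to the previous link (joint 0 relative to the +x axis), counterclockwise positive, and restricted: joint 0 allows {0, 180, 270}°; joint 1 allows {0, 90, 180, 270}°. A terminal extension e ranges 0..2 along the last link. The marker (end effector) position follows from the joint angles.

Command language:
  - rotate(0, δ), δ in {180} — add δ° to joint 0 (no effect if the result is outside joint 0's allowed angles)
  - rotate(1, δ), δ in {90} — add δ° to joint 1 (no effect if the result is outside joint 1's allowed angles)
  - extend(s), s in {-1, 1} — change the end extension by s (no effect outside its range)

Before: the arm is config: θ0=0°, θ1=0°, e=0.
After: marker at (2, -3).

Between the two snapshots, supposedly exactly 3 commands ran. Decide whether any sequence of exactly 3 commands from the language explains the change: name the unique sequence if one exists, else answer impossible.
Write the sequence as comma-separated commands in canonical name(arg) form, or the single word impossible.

start: config: θ0=0°, θ1=0°, e=0
step 1 (rotate(1, 90)): config: θ0=0°, θ1=90°, e=0
step 2 (rotate(1, 90)): config: θ0=0°, θ1=180°, e=0
step 3 (rotate(1, 90)): config: θ0=0°, θ1=270°, e=0
uniquely the one of 64 3-step routes that fits.

rotate(1, 90), rotate(1, 90), rotate(1, 90)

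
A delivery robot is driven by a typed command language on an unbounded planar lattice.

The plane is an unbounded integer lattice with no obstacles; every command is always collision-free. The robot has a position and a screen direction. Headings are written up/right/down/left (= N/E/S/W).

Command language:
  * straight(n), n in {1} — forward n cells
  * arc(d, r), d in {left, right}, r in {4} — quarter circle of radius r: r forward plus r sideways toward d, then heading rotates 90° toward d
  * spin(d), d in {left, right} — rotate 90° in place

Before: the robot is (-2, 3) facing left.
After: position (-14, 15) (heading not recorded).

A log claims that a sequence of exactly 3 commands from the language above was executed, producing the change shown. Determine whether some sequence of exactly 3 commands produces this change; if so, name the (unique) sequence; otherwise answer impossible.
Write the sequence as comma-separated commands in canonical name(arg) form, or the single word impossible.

arc(right, 4), arc(left, 4), arc(right, 4)

begin: (-2, 3) facing left
step 1 (arc(right, 4)): (-6, 7) facing up
step 2 (arc(left, 4)): (-10, 11) facing left
step 3 (arc(right, 4)): (-14, 15) facing up
no other 3-command option fits: unique.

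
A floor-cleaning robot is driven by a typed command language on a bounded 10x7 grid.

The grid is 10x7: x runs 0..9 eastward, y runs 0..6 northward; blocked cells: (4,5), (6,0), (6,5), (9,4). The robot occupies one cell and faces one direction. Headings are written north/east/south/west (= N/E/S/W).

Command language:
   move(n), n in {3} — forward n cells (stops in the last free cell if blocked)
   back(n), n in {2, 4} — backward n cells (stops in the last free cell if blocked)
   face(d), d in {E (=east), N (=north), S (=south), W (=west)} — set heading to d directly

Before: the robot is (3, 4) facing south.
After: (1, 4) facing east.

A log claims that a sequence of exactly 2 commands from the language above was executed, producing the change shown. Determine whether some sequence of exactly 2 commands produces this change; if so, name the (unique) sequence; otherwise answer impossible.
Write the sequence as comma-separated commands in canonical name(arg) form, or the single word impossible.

key: order matters: swapping face(E) and back(2) lands elsewhere
begin: (3, 4) facing south
step 1 (face(E)): (3, 4) facing east
step 2 (back(2)): (1, 4) facing east
no rival 2-sequence matches.

face(E), back(2)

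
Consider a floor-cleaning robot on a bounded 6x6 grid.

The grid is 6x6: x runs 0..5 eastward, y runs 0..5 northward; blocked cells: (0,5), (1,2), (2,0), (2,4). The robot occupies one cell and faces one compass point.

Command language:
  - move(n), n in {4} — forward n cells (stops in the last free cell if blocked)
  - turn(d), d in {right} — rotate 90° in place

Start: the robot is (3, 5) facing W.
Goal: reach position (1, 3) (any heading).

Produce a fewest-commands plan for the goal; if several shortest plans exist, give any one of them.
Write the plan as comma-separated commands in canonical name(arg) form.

initial: (3, 5) facing W
t=1 move(4) ⇒ (1, 5) facing W
t=2 turn(right) ⇒ (1, 5) facing N
t=3 turn(right) ⇒ (1, 5) facing E
t=4 turn(right) ⇒ (1, 5) facing S
t=5 move(4) ⇒ (1, 3) facing S
nothing shorter than 5 reaches the goal.

move(4), turn(right), turn(right), turn(right), move(4)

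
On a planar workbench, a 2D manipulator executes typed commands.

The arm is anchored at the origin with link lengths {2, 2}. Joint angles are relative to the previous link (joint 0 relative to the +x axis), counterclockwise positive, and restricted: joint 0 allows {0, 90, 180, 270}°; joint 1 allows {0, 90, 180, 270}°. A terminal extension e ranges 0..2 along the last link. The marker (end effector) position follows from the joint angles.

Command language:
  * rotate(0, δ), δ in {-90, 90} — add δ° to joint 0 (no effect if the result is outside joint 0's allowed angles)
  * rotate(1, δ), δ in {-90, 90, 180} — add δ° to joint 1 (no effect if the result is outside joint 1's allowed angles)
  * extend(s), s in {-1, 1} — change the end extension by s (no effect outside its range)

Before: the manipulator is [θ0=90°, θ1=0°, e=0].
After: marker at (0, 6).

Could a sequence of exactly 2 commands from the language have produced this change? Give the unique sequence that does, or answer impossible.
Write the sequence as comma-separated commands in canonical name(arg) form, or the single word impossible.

extend(1), extend(1)

initial: [θ0=90°, θ1=0°, e=0]
step 1 (extend(1)): [θ0=90°, θ1=0°, e=1]
step 2 (extend(1)): [θ0=90°, θ1=0°, e=2]
no rival 2-sequence matches.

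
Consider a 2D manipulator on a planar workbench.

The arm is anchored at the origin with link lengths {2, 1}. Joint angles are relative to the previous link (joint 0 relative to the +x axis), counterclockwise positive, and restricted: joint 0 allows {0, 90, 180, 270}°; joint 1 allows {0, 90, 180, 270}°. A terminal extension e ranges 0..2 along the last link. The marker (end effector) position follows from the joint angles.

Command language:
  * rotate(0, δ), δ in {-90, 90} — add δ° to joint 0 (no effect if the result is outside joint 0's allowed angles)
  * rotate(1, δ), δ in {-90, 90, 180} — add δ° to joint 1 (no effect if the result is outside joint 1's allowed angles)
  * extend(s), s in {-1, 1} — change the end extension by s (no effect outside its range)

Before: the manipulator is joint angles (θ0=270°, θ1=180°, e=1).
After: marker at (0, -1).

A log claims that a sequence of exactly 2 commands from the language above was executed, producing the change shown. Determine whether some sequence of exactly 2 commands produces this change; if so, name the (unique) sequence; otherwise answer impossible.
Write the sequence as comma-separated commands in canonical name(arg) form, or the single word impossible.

initial: joint angles (θ0=270°, θ1=180°, e=1)
[1] after extend(-1): joint angles (θ0=270°, θ1=180°, e=0)
[2] after extend(-1): joint angles (θ0=270°, θ1=180°, e=0)
no rival 2-sequence matches.

extend(-1), extend(-1)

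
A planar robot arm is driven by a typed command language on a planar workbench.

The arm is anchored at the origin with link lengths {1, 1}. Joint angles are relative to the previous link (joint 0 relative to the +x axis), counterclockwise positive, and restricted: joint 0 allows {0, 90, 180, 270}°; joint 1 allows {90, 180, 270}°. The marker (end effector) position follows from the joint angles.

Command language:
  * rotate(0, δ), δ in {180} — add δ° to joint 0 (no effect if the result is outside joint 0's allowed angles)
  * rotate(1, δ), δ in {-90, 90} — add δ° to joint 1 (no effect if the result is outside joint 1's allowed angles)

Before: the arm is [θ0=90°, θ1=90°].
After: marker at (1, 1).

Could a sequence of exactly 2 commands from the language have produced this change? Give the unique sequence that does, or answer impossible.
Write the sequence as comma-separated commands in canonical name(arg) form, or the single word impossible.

rotate(1, 90), rotate(1, 90)

start: [θ0=90°, θ1=90°]
1. rotate(1, 90) → [θ0=90°, θ1=180°]
2. rotate(1, 90) → [θ0=90°, θ1=270°]
uniquely the one of 9 2-step routes that fits.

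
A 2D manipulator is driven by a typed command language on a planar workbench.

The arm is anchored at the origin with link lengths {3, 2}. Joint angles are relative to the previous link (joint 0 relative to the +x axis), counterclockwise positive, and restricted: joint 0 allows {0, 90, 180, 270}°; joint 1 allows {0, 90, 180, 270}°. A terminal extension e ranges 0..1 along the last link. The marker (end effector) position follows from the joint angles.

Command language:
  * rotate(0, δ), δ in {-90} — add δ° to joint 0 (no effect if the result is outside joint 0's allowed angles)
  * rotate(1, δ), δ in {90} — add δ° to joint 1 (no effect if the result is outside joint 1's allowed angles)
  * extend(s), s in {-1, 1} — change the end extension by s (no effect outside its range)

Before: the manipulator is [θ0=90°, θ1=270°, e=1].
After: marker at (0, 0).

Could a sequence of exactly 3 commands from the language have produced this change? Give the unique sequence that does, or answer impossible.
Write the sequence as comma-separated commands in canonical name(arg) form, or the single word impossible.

from: [θ0=90°, θ1=270°, e=1]
[1] after rotate(1, 90): [θ0=90°, θ1=0°, e=1]
[2] after rotate(1, 90): [θ0=90°, θ1=90°, e=1]
[3] after rotate(1, 90): [θ0=90°, θ1=180°, e=1]
uniquely the one of 64 3-step routes that fits.

rotate(1, 90), rotate(1, 90), rotate(1, 90)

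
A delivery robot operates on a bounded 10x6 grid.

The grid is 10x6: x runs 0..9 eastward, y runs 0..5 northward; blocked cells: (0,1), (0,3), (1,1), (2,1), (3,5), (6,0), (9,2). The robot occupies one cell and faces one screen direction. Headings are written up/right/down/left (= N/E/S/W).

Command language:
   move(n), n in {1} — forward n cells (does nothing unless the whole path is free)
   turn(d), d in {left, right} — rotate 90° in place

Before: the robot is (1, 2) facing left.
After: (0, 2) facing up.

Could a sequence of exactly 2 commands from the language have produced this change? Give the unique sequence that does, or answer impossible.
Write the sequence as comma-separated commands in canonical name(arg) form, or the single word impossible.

key: position moved to (0,2) AND the heading swung to N — translation plus rotation needed
start: (1, 2) facing left
1. move(1) → (0, 2) facing left
2. turn(right) → (0, 2) facing up
all 9 alternatives checked — unique.

move(1), turn(right)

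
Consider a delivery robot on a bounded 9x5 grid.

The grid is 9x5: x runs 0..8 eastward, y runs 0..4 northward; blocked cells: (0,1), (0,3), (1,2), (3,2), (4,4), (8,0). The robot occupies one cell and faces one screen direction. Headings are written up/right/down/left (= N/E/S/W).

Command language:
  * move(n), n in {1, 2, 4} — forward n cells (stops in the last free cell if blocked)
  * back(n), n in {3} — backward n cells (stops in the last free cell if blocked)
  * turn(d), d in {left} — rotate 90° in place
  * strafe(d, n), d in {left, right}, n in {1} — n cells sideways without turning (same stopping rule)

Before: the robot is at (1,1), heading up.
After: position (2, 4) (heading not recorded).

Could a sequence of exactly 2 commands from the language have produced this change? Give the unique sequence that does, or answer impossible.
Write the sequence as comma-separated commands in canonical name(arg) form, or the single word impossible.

strafe(right, 1), move(4)

key: order matters: swapping strafe(right, 1) and move(4) lands elsewhere
t0: at (1,1), heading up
step 1 (strafe(right, 1)): at (2,1), heading up
step 2 (move(4)): at (2,4), heading up
no rival 2-sequence matches.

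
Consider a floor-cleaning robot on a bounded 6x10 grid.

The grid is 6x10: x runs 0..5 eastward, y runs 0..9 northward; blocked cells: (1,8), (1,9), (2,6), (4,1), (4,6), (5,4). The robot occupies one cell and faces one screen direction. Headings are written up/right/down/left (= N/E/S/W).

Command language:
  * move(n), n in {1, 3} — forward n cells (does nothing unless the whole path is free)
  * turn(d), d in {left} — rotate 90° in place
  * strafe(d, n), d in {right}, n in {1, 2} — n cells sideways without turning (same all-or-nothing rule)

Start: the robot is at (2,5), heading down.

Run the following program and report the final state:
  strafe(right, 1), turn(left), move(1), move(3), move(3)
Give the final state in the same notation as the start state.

at (5,5), heading right

t0: at (2,5), heading down
[1] after strafe(right, 1): at (1,5), heading down
[2] after turn(left): at (1,5), heading right
[3] after move(1): at (2,5), heading right
[4] after move(3): at (5,5), heading right
[5] after move(3): at (5,5), heading right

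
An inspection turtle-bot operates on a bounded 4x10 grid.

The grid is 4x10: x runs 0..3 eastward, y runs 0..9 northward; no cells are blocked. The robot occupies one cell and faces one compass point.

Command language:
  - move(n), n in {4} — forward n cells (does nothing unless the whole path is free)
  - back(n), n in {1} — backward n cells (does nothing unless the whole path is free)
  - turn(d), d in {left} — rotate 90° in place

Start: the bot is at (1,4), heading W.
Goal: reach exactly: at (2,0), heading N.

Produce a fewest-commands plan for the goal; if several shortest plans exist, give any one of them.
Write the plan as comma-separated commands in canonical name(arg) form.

back(1), turn(left), move(4), turn(left), turn(left)

start: at (1,4), heading W
1. back(1) → at (2,4), heading W
2. turn(left) → at (2,4), heading S
3. move(4) → at (2,0), heading S
4. turn(left) → at (2,0), heading E
5. turn(left) → at (2,0), heading N
no 4-step plan works, so 5 is optimal.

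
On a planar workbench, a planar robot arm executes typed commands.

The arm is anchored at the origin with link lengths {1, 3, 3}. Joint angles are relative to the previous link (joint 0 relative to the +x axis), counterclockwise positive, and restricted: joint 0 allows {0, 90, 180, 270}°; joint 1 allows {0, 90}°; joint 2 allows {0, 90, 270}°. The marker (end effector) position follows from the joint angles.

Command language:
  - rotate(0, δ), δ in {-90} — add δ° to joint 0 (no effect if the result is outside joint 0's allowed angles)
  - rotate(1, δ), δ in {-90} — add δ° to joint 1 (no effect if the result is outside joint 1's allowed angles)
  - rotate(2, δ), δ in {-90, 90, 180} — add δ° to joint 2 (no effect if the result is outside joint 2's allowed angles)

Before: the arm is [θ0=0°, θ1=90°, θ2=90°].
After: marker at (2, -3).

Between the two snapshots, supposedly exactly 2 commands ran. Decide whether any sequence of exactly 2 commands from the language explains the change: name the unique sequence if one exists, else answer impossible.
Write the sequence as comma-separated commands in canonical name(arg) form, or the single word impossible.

start: [θ0=0°, θ1=90°, θ2=90°]
1. rotate(0, -90) → [θ0=270°, θ1=90°, θ2=90°]
2. rotate(0, -90) → [θ0=180°, θ1=90°, θ2=90°]
all 25 alternatives checked — unique.

rotate(0, -90), rotate(0, -90)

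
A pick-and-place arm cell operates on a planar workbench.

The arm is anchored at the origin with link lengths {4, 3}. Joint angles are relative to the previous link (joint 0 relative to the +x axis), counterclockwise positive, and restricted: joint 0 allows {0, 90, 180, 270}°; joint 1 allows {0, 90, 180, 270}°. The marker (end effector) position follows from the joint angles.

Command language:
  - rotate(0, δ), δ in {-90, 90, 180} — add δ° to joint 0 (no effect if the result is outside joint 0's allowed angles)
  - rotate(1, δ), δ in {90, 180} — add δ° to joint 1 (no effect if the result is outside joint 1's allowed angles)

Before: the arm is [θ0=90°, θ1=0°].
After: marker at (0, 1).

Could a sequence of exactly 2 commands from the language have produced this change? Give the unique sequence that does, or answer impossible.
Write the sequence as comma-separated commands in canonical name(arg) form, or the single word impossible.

rotate(1, 90), rotate(1, 90)

begin: [θ0=90°, θ1=0°]
[1] after rotate(1, 90): [θ0=90°, θ1=90°]
[2] after rotate(1, 90): [θ0=90°, θ1=180°]
all 25 alternatives checked — unique.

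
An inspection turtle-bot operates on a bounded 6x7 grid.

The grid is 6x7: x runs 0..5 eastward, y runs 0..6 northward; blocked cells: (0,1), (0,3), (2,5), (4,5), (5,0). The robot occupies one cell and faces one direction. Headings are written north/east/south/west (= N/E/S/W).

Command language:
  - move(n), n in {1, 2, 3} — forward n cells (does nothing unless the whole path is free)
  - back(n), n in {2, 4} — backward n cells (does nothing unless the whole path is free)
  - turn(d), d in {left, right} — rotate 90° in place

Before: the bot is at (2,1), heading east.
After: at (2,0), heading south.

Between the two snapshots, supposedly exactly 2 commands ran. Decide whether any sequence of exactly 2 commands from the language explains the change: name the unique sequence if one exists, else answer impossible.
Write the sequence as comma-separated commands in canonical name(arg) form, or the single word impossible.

key: running move(1) before turn(right) would end elsewhere — order is forced
t0: at (2,1), heading east
t=1 turn(right) ⇒ at (2,1), heading south
t=2 move(1) ⇒ at (2,0), heading south
no other 2-command option fits: unique.

turn(right), move(1)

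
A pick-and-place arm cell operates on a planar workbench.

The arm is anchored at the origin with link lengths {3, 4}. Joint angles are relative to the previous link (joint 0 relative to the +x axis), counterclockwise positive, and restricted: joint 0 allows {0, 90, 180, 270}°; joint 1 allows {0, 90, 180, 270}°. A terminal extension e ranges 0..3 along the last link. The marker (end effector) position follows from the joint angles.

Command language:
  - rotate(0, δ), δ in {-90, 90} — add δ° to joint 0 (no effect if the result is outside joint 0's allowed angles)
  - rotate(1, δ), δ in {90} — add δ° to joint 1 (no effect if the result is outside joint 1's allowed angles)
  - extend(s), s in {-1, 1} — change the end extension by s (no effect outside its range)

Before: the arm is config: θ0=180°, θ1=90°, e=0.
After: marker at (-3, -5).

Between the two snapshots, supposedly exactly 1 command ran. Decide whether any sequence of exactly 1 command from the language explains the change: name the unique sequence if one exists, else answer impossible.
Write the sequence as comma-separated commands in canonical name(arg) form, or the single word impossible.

extend(1)

from: config: θ0=180°, θ1=90°, e=0
t=1 extend(1) ⇒ config: θ0=180°, θ1=90°, e=1
uniquely the one of 5 1-step routes that fits.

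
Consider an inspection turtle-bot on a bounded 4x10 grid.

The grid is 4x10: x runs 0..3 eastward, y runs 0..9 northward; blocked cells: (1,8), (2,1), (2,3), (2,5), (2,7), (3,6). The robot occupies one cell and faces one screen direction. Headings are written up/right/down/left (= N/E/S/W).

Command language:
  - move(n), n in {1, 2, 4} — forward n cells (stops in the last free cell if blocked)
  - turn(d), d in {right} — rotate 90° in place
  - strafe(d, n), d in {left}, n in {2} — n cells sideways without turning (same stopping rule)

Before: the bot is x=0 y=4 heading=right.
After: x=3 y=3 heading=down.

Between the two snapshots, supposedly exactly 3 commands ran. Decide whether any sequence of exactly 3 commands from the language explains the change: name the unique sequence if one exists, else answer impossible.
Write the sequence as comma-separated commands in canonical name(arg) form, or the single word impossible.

key: move(4) runs into the grid edge before its full distance
begin: x=0 y=4 heading=right
[1] after move(4): x=3 y=4 heading=right
[2] after turn(right): x=3 y=4 heading=down
[3] after move(1): x=3 y=3 heading=down
all 125 alternatives checked — unique.

move(4), turn(right), move(1)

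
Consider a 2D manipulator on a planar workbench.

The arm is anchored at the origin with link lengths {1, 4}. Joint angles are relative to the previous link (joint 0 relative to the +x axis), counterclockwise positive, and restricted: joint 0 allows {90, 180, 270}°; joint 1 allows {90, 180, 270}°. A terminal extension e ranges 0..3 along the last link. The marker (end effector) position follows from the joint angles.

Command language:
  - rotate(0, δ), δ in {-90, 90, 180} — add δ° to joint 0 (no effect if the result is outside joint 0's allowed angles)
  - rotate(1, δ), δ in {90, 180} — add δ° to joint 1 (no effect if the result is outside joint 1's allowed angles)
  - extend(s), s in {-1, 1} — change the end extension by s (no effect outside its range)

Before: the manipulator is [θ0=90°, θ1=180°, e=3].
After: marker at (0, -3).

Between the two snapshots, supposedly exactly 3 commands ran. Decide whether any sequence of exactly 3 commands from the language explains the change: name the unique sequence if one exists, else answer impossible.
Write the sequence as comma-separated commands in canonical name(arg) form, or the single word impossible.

extend(-1), extend(-1), extend(-1)

from: [θ0=90°, θ1=180°, e=3]
step 1 (extend(-1)): [θ0=90°, θ1=180°, e=2]
step 2 (extend(-1)): [θ0=90°, θ1=180°, e=1]
step 3 (extend(-1)): [θ0=90°, θ1=180°, e=0]
no other 3-command option fits: unique.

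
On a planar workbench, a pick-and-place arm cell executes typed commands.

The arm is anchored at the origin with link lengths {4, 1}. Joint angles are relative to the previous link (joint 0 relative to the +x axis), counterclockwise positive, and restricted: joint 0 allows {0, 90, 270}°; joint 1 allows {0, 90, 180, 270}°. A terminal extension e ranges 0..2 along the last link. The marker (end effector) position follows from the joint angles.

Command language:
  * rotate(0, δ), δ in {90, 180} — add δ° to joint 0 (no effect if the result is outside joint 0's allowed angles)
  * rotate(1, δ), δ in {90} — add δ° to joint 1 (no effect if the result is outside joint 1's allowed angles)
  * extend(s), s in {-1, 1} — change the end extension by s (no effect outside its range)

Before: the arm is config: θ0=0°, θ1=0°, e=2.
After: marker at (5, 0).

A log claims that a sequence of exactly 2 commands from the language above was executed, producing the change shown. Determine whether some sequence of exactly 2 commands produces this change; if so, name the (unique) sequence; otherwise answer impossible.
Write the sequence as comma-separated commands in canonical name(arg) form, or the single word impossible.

from: config: θ0=0°, θ1=0°, e=2
[1] after extend(-1): config: θ0=0°, θ1=0°, e=1
[2] after extend(-1): config: θ0=0°, θ1=0°, e=0
no other 2-command option fits: unique.

extend(-1), extend(-1)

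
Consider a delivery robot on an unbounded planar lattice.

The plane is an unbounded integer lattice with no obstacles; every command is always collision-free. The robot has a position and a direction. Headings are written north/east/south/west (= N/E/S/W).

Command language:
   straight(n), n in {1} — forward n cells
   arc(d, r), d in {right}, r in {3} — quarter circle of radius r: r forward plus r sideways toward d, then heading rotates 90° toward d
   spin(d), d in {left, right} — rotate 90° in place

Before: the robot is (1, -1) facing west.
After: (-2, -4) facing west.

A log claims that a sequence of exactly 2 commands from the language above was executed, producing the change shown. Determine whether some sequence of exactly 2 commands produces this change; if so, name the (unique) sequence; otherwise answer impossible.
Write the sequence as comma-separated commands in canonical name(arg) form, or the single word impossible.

key: heading stays W — rotations cancel among the 2 commands
t0: (1, -1) facing west
t=1 spin(left) ⇒ (1, -1) facing south
t=2 arc(right, 3) ⇒ (-2, -4) facing west
no rival 2-sequence matches.

spin(left), arc(right, 3)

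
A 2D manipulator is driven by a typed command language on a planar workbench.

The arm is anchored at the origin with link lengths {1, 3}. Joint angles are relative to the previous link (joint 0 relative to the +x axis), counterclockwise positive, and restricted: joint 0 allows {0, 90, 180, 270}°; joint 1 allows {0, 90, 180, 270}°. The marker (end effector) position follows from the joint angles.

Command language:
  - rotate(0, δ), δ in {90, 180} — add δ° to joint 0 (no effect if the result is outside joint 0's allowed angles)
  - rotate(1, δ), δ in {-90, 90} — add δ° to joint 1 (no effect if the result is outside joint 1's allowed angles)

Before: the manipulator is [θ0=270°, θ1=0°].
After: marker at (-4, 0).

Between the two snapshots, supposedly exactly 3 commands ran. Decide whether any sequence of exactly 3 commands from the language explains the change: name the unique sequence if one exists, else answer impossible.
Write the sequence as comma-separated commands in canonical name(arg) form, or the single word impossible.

rotate(0, 90), rotate(0, 90), rotate(0, 90)

initial: [θ0=270°, θ1=0°]
1. rotate(0, 90) → [θ0=0°, θ1=0°]
2. rotate(0, 90) → [θ0=90°, θ1=0°]
3. rotate(0, 90) → [θ0=180°, θ1=0°]
no other 3-command option fits: unique.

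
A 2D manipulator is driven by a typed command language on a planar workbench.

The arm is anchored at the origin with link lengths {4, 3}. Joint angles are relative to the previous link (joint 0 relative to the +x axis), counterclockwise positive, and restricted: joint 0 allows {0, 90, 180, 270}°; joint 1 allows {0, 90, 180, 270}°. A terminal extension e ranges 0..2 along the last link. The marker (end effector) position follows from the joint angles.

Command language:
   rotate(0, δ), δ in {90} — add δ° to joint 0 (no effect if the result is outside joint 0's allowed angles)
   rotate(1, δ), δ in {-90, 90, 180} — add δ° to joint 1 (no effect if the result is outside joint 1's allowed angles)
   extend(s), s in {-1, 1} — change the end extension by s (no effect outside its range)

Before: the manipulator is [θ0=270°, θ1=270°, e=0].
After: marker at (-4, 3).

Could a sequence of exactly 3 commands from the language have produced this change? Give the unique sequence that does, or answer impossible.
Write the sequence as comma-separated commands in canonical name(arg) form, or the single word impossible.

rotate(0, 90), rotate(0, 90), rotate(0, 90)

begin: [θ0=270°, θ1=270°, e=0]
step 1 (rotate(0, 90)): [θ0=0°, θ1=270°, e=0]
step 2 (rotate(0, 90)): [θ0=90°, θ1=270°, e=0]
step 3 (rotate(0, 90)): [θ0=180°, θ1=270°, e=0]
all 216 alternatives checked — unique.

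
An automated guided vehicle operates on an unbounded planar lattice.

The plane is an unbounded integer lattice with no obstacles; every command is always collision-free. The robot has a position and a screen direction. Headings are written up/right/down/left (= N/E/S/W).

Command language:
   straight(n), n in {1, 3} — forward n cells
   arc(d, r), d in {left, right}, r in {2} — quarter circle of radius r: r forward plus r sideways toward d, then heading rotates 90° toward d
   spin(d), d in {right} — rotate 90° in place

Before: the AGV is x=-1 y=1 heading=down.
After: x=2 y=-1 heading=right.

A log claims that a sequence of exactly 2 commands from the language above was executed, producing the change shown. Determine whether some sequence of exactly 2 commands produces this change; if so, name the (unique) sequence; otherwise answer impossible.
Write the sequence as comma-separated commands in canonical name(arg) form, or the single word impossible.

arc(left, 2), straight(1)

key: cell and facing (now E) both changed — the 2 commands mix motion and turning
start: x=-1 y=1 heading=down
t=1 arc(left, 2) ⇒ x=1 y=-1 heading=right
t=2 straight(1) ⇒ x=2 y=-1 heading=right
no other 2-command option fits: unique.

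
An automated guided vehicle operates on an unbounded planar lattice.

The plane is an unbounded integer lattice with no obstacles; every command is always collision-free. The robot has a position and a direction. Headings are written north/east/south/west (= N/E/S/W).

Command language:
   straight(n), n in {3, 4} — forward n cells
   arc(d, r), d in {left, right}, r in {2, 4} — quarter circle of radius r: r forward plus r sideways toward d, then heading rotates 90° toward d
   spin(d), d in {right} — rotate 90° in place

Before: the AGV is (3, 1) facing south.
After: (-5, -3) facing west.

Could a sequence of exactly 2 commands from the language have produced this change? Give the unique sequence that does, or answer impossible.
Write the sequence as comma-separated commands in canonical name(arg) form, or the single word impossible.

arc(right, 4), straight(4)

key: running straight(4) before arc(right, 4) would end elsewhere — order is forced
initial: (3, 1) facing south
t=1 arc(right, 4) ⇒ (-1, -3) facing west
t=2 straight(4) ⇒ (-5, -3) facing west
all 49 alternatives checked — unique.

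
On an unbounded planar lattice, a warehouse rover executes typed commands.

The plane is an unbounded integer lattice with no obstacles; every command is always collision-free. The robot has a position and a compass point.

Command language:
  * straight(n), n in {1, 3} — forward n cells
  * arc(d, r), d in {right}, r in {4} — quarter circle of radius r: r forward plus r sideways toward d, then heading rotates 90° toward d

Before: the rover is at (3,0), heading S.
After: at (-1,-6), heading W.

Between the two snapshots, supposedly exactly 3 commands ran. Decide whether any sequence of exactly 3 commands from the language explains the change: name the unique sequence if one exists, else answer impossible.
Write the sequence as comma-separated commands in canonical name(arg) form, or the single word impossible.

straight(1), straight(1), arc(right, 4)

key: running arc(right, 4) before straight(1) would end elsewhere — order is forced
t0: at (3,0), heading S
[1] after straight(1): at (3,-1), heading S
[2] after straight(1): at (3,-2), heading S
[3] after arc(right, 4): at (-1,-6), heading W
all 27 alternatives checked — unique.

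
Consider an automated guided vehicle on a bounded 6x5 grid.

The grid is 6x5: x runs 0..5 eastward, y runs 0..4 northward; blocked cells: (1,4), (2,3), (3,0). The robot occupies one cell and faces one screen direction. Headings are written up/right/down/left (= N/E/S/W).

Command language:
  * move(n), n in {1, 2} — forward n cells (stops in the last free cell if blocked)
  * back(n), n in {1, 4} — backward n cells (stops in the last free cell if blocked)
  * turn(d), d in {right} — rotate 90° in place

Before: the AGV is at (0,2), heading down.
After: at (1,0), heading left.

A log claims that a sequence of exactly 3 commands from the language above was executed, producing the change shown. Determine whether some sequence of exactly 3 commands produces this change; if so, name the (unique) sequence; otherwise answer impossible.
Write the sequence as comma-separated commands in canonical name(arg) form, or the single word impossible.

key: running back(1) before move(2) would end elsewhere — order is forced
initial: at (0,2), heading down
[1] after move(2): at (0,0), heading down
[2] after turn(right): at (0,0), heading left
[3] after back(1): at (1,0), heading left
all 125 alternatives checked — unique.

move(2), turn(right), back(1)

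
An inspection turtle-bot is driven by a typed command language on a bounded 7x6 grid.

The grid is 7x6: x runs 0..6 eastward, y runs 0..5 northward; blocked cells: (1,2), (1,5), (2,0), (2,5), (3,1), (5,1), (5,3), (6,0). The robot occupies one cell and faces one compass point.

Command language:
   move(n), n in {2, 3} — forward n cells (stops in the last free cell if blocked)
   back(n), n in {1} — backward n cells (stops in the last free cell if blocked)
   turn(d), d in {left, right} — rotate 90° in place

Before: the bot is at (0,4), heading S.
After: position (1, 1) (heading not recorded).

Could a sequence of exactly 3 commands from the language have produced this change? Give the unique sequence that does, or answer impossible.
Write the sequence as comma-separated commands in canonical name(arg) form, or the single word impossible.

move(3), turn(right), back(1)

key: order matters: swapping move(3) and back(1) lands elsewhere
initial: at (0,4), heading S
1. move(3) → at (0,1), heading S
2. turn(right) → at (0,1), heading W
3. back(1) → at (1,1), heading W
no rival 3-sequence matches.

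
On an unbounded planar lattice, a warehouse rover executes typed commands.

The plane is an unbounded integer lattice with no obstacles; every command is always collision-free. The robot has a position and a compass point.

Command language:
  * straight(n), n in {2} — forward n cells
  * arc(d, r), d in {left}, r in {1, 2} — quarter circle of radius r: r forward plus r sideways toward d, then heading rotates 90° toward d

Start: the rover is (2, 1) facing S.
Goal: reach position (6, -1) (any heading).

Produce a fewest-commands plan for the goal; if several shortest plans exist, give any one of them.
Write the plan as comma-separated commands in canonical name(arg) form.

arc(left, 2), straight(2)

t0: (2, 1) facing S
1. arc(left, 2) → (4, -1) facing E
2. straight(2) → (6, -1) facing E
no 1-step plan works, so 2 is optimal.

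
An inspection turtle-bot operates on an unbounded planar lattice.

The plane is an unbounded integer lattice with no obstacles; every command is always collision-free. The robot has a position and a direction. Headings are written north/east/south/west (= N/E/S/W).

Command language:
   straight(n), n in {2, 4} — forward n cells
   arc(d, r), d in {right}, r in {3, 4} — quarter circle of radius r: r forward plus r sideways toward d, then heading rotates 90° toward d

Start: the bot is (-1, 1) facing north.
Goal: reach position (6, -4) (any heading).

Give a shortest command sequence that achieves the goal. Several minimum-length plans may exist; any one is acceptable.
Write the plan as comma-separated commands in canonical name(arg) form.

from: (-1, 1) facing north
1. arc(right, 3) → (2, 4) facing east
2. arc(right, 4) → (6, 0) facing south
3. straight(4) → (6, -4) facing south
nothing shorter than 3 reaches the goal.

arc(right, 3), arc(right, 4), straight(4)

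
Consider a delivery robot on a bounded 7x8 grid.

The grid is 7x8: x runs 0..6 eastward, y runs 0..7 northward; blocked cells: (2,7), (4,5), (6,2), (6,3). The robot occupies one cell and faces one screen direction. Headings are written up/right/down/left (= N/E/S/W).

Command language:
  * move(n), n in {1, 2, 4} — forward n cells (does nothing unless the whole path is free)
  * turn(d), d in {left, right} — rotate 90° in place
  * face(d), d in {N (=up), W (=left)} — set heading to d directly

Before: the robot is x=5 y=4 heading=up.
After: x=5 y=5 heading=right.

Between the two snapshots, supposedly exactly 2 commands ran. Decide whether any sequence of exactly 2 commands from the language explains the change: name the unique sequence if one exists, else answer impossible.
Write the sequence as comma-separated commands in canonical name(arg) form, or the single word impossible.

move(1), turn(right)

key: order matters: swapping move(1) and turn(right) lands elsewhere
from: x=5 y=4 heading=up
step 1 (move(1)): x=5 y=5 heading=up
step 2 (turn(right)): x=5 y=5 heading=right
no other 2-command option fits: unique.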